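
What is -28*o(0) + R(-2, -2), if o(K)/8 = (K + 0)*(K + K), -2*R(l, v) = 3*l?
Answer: 3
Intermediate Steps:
R(l, v) = -3*l/2
o(K) = 16*K² (o(K) = 8*((K + 0)*(K + K)) = 8*(K*(2*K)) = 8*(2*K²) = 16*K²)
-28*o(0) + R(-2, -2) = -448*0² - 3/2*(-2) = -448*0 + 3 = -28*0 + 3 = 0 + 3 = 3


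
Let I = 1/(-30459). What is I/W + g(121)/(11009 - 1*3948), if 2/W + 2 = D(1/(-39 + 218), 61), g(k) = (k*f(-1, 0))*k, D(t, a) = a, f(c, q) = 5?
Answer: 4459085591/430141998 ≈ 10.367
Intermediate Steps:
I = -1/30459 ≈ -3.2831e-5
g(k) = 5*k² (g(k) = (k*5)*k = (5*k)*k = 5*k²)
W = 2/59 (W = 2/(-2 + 61) = 2/59 ≈ 0.033898)
I/W + g(121)/(11009 - 1*3948) = -1/(30459*2/59) + (5*121²)/(11009 - 1*3948) = -1/30459*59/2 + (5*14641)/(11009 - 3948) = -59/60918 + 73205/7061 = 4459085591/430141998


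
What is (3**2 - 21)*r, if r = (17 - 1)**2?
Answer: -3072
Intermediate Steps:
r = 256 (r = 16**2 = 256)
(3**2 - 21)*r = (3**2 - 21)*256 = (9 - 21)*256 = -12*256 = -3072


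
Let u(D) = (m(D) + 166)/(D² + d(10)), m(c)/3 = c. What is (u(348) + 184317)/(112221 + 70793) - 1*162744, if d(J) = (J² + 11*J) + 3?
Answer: -3613335383991173/22202709438 ≈ -1.6274e+5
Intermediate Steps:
d(J) = 3 + J² + 11*J
m(c) = 3*c
u(D) = (166 + 3*D)/(213 + D²) (u(D) = (3*D + 166)/(D² + (3 + 10² + 11*10)) = (166 + 3*D)/(D² + (3 + 100 + 110)) = (166 + 3*D)/(D² + 213) = (166 + 3*D)/(213 + D²))
(u(348) + 184317)/(112221 + 70793) - 1*162744 = ((166 + 3*348)/(213 + 348²) + 184317)/(112221 + 70793) - 1*162744 = ((166 + 1044)/(213 + 121104) + 184317)/183014 - 162744 = (1210/121317 + 184317)*(1/183014) - 162744 = (22360786699/121317)*(1/183014) - 162744 = 22360786699/22202709438 - 162744 = -3613335383991173/22202709438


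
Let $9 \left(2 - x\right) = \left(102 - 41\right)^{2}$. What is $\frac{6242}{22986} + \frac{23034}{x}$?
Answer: $- \frac{2371010795}{42558579} \approx -55.712$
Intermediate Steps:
$x = - \frac{3703}{9}$ ($x = 2 - \frac{\left(102 - 41\right)^{2}}{9} = 2 - \frac{61^{2}}{9} = 2 - \frac{3721}{9} = - \frac{3703}{9} \approx -411.44$)
$\frac{6242}{22986} + \frac{23034}{x} = \frac{6242}{22986} + \frac{23034}{- \frac{3703}{9}} = 6242 \cdot \frac{1}{22986} + 23034 \left(- \frac{9}{3703}\right) = \frac{3121}{11493} - \frac{207306}{3703} = - \frac{2371010795}{42558579}$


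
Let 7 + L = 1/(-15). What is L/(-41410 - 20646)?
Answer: 53/465420 ≈ 0.00011388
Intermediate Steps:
L = -106/15 (L = -7 + 1/(-15) = -7 - 1/15 = -106/15 ≈ -7.0667)
L/(-41410 - 20646) = -106/15/(-41410 - 20646) = -106/15/(-62056) = -1/62056*(-106/15) = 53/465420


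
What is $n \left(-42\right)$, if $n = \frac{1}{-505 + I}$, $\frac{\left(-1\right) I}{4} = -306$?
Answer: $- \frac{42}{719} \approx -0.058414$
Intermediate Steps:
$I = 1224$ ($I = \left(-4\right) \left(-306\right) = 1224$)
$n = \frac{1}{719}$ ($n = \frac{1}{-505 + 1224} = \frac{1}{719} \approx 0.0013908$)
$n \left(-42\right) = \frac{1}{719} \left(-42\right) = - \frac{42}{719}$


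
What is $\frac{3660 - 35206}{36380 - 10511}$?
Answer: $- \frac{31546}{25869} \approx -1.2195$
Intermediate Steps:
$\frac{3660 - 35206}{36380 - 10511} = - \frac{31546}{36380 + \left(-11027 + 516\right)} = - \frac{31546}{36380 - 10511} = - \frac{31546}{25869}$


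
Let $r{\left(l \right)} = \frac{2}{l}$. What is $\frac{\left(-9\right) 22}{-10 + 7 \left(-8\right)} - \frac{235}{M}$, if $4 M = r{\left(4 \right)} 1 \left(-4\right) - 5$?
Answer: $\frac{961}{7} \approx 137.29$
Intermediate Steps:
$M = - \frac{7}{4}$ ($M = \frac{\frac{2}{4} \cdot 1 \left(-4\right) - 5}{4} = \frac{2 \cdot \frac{1}{4} \left(-4\right) - 5}{4} = \frac{\frac{1}{2} \left(-4\right) - 5}{4} = \frac{-2 - 5}{4} = \frac{1}{4} \left(-7\right) = - \frac{7}{4} \approx -1.75$)
$\frac{\left(-9\right) 22}{-10 + 7 \left(-8\right)} - \frac{235}{M} = \frac{\left(-9\right) 22}{-10 + 7 \left(-8\right)} - \frac{235}{- \frac{7}{4}} = - \frac{198}{-10 - 56} - - \frac{940}{7} = - \frac{198}{-66} + \frac{940}{7} = \left(-198\right) \left(- \frac{1}{66}\right) + \frac{940}{7} = 3 + \frac{940}{7} = \frac{961}{7}$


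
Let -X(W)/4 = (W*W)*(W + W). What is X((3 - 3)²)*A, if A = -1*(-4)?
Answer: 0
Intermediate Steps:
A = 4
X(W) = -8*W³ (X(W) = -4*W*W*(W + W) = -4*W²*2*W = -8*W³)
X((3 - 3)²)*A = -8*(3 - 3)⁶*4 = -8*(0²)³*4 = -8*0³*4 = -8*0*4 = 0*4 = 0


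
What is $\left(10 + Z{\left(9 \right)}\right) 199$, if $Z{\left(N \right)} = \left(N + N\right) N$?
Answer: $34228$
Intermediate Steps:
$Z{\left(N \right)} = 2 N^{2}$ ($Z{\left(N \right)} = 2 N N = 2 N^{2}$)
$\left(10 + Z{\left(9 \right)}\right) 199 = \left(10 + 2 \cdot 9^{2}\right) 199 = \left(10 + 2 \cdot 81\right) 199 = \left(10 + 162\right) 199 = 172 \cdot 199 = 34228$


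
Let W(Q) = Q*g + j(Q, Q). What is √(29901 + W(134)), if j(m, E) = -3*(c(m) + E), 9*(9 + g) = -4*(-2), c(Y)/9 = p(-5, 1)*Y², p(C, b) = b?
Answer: I*√4107599/3 ≈ 675.57*I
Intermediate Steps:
c(Y) = 9*Y² (c(Y) = 9*(1*Y²) = 9*Y²)
g = -73/9 (g = -9 + (-4*(-2))/9 = -9 + (⅑)*8 = -9 + 8/9 = -73/9 ≈ -8.1111)
j(m, E) = -27*m² - 3*E (j(m, E) = -3*(9*m² + E) = -3*(E + 9*m²) = -27*m² - 3*E)
W(Q) = -27*Q² - 100*Q/9 (W(Q) = Q*(-73/9) + (-27*Q² - 3*Q) = -73*Q/9 + (-27*Q² - 3*Q) = -27*Q² - 100*Q/9)
√(29901 + W(134)) = √(29901 + (⅑)*134*(-100 - 243*134)) = √(29901 + (⅑)*134*(-100 - 32562)) = √(29901 + (⅑)*134*(-32662)) = √(29901 - 4376708/9) = √(-4107599/9) = I*√4107599/3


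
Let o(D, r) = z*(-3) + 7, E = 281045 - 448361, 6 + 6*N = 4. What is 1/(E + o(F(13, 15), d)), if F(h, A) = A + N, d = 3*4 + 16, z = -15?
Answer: -1/167264 ≈ -5.9786e-6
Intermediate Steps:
d = 28 (d = 12 + 16 = 28)
N = -⅓ (N = -1 + (⅙)*4 = -1 + ⅔ = -⅓ ≈ -0.33333)
E = -167316
F(h, A) = -⅓ + A (F(h, A) = A - ⅓ = -⅓ + A)
o(D, r) = 52 (o(D, r) = -15*(-3) + 7 = 45 + 7 = 52)
1/(E + o(F(13, 15), d)) = 1/(-167316 + 52) = 1/(-167264) = -1/167264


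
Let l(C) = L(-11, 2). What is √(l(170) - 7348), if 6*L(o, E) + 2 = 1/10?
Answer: I*√6613485/30 ≈ 85.722*I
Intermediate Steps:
L(o, E) = -19/60 (L(o, E) = -⅓ + (1/10)/6 = -⅓ + (1*(⅒))/6 = -⅓ + (⅙)*(⅒) = -⅓ + 1/60 = -19/60)
l(C) = -19/60
√(l(170) - 7348) = √(-19/60 - 7348) = √(-440899/60) = I*√6613485/30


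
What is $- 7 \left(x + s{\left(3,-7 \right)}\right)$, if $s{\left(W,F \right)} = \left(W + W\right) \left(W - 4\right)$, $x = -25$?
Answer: $217$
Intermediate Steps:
$s{\left(W,F \right)} = 2 W \left(-4 + W\right)$
$- 7 \left(x + s{\left(3,-7 \right)}\right) = - 7 \left(-25 + 2 \cdot 3 \left(-4 + 3\right)\right) = - 7 \left(-25 + 2 \cdot 3 \left(-1\right)\right) = - 7 \left(-25 - 6\right) = \left(-7\right) \left(-31\right) = 217$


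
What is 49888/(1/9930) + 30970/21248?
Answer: 5263000427645/10624 ≈ 4.9539e+8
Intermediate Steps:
49888/(1/9930) + 30970/21248 = 49888/(1/9930) + 30970*(1/21248) = 49888*9930 + 15485/10624 = 495387840 + 15485/10624 = 5263000427645/10624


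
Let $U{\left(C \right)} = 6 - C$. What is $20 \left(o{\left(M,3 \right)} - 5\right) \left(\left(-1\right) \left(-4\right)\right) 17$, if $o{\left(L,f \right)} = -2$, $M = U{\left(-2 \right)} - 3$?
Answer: $-9520$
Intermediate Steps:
$M = 5$ ($M = \left(6 - -2\right) - 3 = \left(6 + 2\right) - 3 = 8 - 3 = 5$)
$20 \left(o{\left(M,3 \right)} - 5\right) \left(\left(-1\right) \left(-4\right)\right) 17 = 20 \left(-2 - 5\right) \left(\left(-1\right) \left(-4\right)\right) 17 = 20 \left(\left(-7\right) 4\right) 17 = 20 \left(-28\right) 17 = \left(-560\right) 17 = -9520$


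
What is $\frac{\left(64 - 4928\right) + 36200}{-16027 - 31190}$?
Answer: $- \frac{31336}{47217} \approx -0.66366$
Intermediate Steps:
$\frac{\left(64 - 4928\right) + 36200}{-16027 - 31190} = \frac{\left(64 - 4928\right) + 36200}{-47217} = \left(-4864 + 36200\right) \left(- \frac{1}{47217}\right) = 31336 \left(- \frac{1}{47217}\right) = - \frac{31336}{47217}$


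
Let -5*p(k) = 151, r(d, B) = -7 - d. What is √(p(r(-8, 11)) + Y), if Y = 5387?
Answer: 12*√930/5 ≈ 73.190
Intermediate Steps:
p(k) = -151/5 (p(k) = -⅕*151 = -151/5)
√(p(r(-8, 11)) + Y) = √(-151/5 + 5387) = √(26784/5) = 12*√930/5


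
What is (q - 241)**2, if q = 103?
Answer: 19044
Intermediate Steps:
(q - 241)**2 = (103 - 241)**2 = (-138)**2 = 19044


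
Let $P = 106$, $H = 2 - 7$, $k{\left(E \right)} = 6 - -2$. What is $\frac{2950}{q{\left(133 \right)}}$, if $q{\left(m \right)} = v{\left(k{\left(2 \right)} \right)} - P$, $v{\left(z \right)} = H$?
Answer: $- \frac{2950}{111} \approx -26.577$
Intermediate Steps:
$k{\left(E \right)} = 8$ ($k{\left(E \right)} = 6 + 2 = 8$)
$H = -5$ ($H = 2 - 7 = -5$)
$v{\left(z \right)} = -5$
$q{\left(m \right)} = -111$ ($q{\left(m \right)} = -5 - 106 = -111$)
$\frac{2950}{q{\left(133 \right)}} = \frac{2950}{-111} = 2950 \left(- \frac{1}{111}\right) = - \frac{2950}{111}$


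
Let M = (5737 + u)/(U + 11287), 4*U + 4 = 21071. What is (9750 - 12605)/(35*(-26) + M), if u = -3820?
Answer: 189043825/60247982 ≈ 3.1378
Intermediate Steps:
U = 21067/4 (U = -1 + (¼)*21071 = -1 + 21071/4 = 21067/4 ≈ 5266.8)
M = 7668/66215 (M = (5737 - 3820)/(21067/4 + 11287) = 1917/(66215/4) = 1917*(4/66215) = 7668/66215 ≈ 0.11580)
(9750 - 12605)/(35*(-26) + M) = (9750 - 12605)/(35*(-26) + 7668/66215) = -2855/(-910 + 7668/66215) = -2855/(-60247982/66215) = -2855*(-66215/60247982) = 189043825/60247982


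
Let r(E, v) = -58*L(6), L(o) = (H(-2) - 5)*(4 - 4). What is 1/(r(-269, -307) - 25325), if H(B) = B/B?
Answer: -1/25325 ≈ -3.9487e-5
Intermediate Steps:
H(B) = 1
L(o) = 0 (L(o) = (1 - 5)*(4 - 4) = -4*0 = 0)
r(E, v) = 0 (r(E, v) = -58*0 = 0)
1/(r(-269, -307) - 25325) = 1/(0 - 25325) = 1/(-25325) = -1/25325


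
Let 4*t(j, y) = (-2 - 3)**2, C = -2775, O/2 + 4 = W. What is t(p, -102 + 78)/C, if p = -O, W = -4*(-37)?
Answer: -1/444 ≈ -0.0022523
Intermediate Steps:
W = 148
O = 288 (O = -8 + 2*148 = -8 + 296 = 288)
p = -288 (p = -1*288 = -288)
t(j, y) = 25/4 (t(j, y) = (-2 - 3)**2/4 = (1/4)*(-5)**2 = (1/4)*25 = 25/4)
t(p, -102 + 78)/C = (25/4)/(-2775) = (25/4)*(-1/2775) = -1/444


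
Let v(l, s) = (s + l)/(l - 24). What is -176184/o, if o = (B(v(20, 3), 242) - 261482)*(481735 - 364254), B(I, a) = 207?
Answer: 176184/30694848275 ≈ 5.7399e-6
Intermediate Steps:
v(l, s) = (l + s)/(-24 + l)
o = -30694848275 (o = (207 - 261482)*(481735 - 364254) = -261275*117481 = -30694848275)
-176184/o = -176184/(-30694848275) = -176184*(-1/30694848275) = 176184/30694848275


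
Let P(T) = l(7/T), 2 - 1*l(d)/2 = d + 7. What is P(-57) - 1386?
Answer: -79558/57 ≈ -1395.8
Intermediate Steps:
l(d) = -10 - 2*d (l(d) = 4 - 2*(d + 7) = 4 - 2*(7 + d) = 4 + (-14 - 2*d) = -10 - 2*d)
P(T) = -10 - 14/T
P(-57) - 1386 = (-10 - 14/(-57)) - 1386 = (-10 - 14*(-1/57)) - 1386 = (-10 + 14/57) - 1386 = -556/57 - 1386 = -79558/57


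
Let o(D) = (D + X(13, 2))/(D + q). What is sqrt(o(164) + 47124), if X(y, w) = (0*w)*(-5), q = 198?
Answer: sqrt(1543844206)/181 ≈ 217.08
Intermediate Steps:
X(y, w) = 0 (X(y, w) = 0*(-5) = 0)
o(D) = D/(198 + D) (o(D) = (D + 0)/(D + 198) = D/(198 + D))
sqrt(o(164) + 47124) = sqrt(164/(198 + 164) + 47124) = sqrt(164/362 + 47124) = sqrt(164*(1/362) + 47124) = sqrt(82/181 + 47124) = sqrt(8529526/181) = sqrt(1543844206)/181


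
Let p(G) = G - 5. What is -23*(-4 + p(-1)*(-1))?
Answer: -46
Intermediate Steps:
p(G) = -5 + G
-23*(-4 + p(-1)*(-1)) = -23*(-4 + (-5 - 1)*(-1)) = -23*(-4 - 6*(-1)) = -23*(-4 + 6) = -23*2 = -46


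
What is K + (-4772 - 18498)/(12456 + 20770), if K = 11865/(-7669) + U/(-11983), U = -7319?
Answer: -2498759000037/1526695277351 ≈ -1.6367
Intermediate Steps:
K = -86048884/91897627 (K = 11865/(-7669) - 7319/(-11983) = 11865*(-1/7669) - 7319*(-1/11983) = -11865/7669 + 7319/11983 = -86048884/91897627 ≈ -0.93636)
K + (-4772 - 18498)/(12456 + 20770) = -86048884/91897627 + (-4772 - 18498)/(12456 + 20770) = -86048884/91897627 - 23270/33226 = -86048884/91897627 - 23270*1/33226 = -86048884/91897627 - 11635/16613 = -2498759000037/1526695277351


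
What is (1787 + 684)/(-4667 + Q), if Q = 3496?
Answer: -2471/1171 ≈ -2.1102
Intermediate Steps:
(1787 + 684)/(-4667 + Q) = (1787 + 684)/(-4667 + 3496) = 2471/(-1171) = 2471*(-1/1171) = -2471/1171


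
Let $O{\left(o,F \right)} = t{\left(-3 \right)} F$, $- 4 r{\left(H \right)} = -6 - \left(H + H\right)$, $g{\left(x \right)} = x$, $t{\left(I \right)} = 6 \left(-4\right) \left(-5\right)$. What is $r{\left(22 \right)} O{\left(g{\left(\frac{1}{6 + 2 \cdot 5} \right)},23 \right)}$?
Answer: $34500$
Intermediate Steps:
$t{\left(I \right)} = 120$ ($t{\left(I \right)} = \left(-24\right) \left(-5\right) = 120$)
$r{\left(H \right)} = \frac{3}{2} + \frac{H}{2}$ ($r{\left(H \right)} = - \frac{-6 - \left(H + H\right)}{4} = - \frac{-6 - 2 H}{4} = \frac{3}{2} + \frac{H}{2}$)
$O{\left(o,F \right)} = 120 F$
$r{\left(22 \right)} O{\left(g{\left(\frac{1}{6 + 2 \cdot 5} \right)},23 \right)} = \left(\frac{3}{2} + \frac{1}{2} \cdot 22\right) 120 \cdot 23 = \left(\frac{3}{2} + 11\right) 2760 = \frac{25}{2} \cdot 2760 = 34500$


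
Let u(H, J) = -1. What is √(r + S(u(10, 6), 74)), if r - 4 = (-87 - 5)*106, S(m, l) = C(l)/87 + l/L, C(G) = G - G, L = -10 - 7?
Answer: I*√2818430/17 ≈ 98.754*I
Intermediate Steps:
L = -17
C(G) = 0
S(m, l) = -l/17 (S(m, l) = 0/87 + l/(-17) = 0*(1/87) + l*(-1/17) = 0 - l/17 = -l/17)
r = -9748 (r = 4 + (-87 - 5)*106 = 4 - 92*106 = 4 - 9752 = -9748)
√(r + S(u(10, 6), 74)) = √(-9748 - 1/17*74) = √(-9748 - 74/17) = √(-165790/17) = I*√2818430/17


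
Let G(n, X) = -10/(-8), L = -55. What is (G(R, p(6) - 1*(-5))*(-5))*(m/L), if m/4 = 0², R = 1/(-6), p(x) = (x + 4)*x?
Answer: 0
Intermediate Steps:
p(x) = x*(4 + x) (p(x) = (4 + x)*x = x*(4 + x))
R = -⅙ ≈ -0.16667
m = 0 (m = 4*0² = 4*0 = 0)
G(n, X) = 5/4 (G(n, X) = -10*(-⅛) = 5/4)
(G(R, p(6) - 1*(-5))*(-5))*(m/L) = ((5/4)*(-5))*(0/(-55)) = -0*(-1)/55 = -25/4*0 = 0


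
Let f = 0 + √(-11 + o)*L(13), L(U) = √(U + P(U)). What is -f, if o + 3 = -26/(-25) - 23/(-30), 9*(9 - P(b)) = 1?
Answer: -I*√2161878/90 ≈ -16.337*I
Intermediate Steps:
P(b) = 80/9 (P(b) = 9 - ⅑*1 = 9 - ⅑ = 80/9)
o = -179/150 (o = -3 + (-26/(-25) - 23/(-30)) = -3 + (-26*(-1/25) - 23*(-1/30)) = -3 + (26/25 + 23/30) = -3 + 271/150 = -179/150 ≈ -1.1933)
L(U) = √(80/9 + U) (L(U) = √(U + 80/9) = √(80/9 + U))
f = I*√2161878/90 (f = 0 + √(-11 - 179/150)*(√(80 + 9*13)/3) = 0 + √(-1829/150)*(√(80 + 117)/3) = 0 + (I*√10974/30)*(√197/3) = 0 + I*√2161878/90 = I*√2161878/90 ≈ 16.337*I)
-f = -I*√2161878/90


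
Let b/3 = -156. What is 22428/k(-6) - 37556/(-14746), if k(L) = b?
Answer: -4349265/95849 ≈ -45.376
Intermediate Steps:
b = -468 (b = 3*(-156) = -468)
k(L) = -468
22428/k(-6) - 37556/(-14746) = 22428/(-468) - 37556/(-14746) = 22428*(-1/468) - 37556*(-1/14746) = -623/13 + 18778/7373 = -4349265/95849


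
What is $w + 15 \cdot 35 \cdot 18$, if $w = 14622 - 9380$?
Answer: $14692$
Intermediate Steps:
$w = 5242$ ($w = 14622 - 9380 = 5242$)
$w + 15 \cdot 35 \cdot 18 = 5242 + 15 \cdot 35 \cdot 18 = 5242 + 525 \cdot 18 = 5242 + 9450 = 14692$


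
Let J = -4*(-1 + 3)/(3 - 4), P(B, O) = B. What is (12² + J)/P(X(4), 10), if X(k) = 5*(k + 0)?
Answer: 38/5 ≈ 7.6000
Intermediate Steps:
X(k) = 5*k
J = 8 (J = -8/(-1) = -8*(-1) = -4*(-2) = 8)
(12² + J)/P(X(4), 10) = (12² + 8)/((5*4)) = (144 + 8)/20 = 152*(1/20) = 38/5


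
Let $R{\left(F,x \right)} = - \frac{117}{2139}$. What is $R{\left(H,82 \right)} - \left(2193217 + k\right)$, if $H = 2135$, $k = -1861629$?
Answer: $- \frac{236422283}{713} \approx -3.3159 \cdot 10^{5}$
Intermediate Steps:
$R{\left(F,x \right)} = - \frac{39}{713}$ ($R{\left(F,x \right)} = \left(-117\right) \frac{1}{2139} = - \frac{39}{713}$)
$R{\left(H,82 \right)} - \left(2193217 + k\right) = - \frac{39}{713} - \left(2193217 - 1861629\right) = - \frac{39}{713} - 331588 = - \frac{236422283}{713}$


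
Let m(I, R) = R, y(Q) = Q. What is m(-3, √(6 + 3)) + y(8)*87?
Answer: 699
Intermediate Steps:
m(-3, √(6 + 3)) + y(8)*87 = √(6 + 3) + 8*87 = √9 + 696 = 3 + 696 = 699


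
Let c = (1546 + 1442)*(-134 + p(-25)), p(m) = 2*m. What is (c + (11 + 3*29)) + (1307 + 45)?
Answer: -548342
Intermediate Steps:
c = -549792 (c = (1546 + 1442)*(-134 + 2*(-25)) = 2988*(-134 - 50) = 2988*(-184) = -549792)
(c + (11 + 3*29)) + (1307 + 45) = (-549792 + (11 + 3*29)) + (1307 + 45) = (-549792 + (11 + 87)) + 1352 = (-549792 + 98) + 1352 = -549694 + 1352 = -548342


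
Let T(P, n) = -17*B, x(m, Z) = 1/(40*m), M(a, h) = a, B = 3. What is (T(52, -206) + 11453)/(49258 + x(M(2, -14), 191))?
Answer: 912160/3940641 ≈ 0.23148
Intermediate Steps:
x(m, Z) = 1/(40*m) (x(m, Z) = 1*(1/(40*m)) = 1/(40*m))
T(P, n) = -51 (T(P, n) = -17*3 = -51)
(T(52, -206) + 11453)/(49258 + x(M(2, -14), 191)) = (-51 + 11453)/(49258 + (1/40)/2) = 11402/(49258 + (1/40)*(½)) = 11402/(49258 + 1/80) = 11402/(3940641/80) = 11402*(80/3940641) = 912160/3940641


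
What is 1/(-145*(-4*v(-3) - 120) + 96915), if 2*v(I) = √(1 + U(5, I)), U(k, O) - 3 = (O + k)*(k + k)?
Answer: 7621/871060055 - 116*√6/2613180165 ≈ 8.6404e-6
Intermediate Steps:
U(k, O) = 3 + 2*k*(O + k) (U(k, O) = 3 + (O + k)*(k + k) = 3 + (O + k)*(2*k) = 3 + 2*k*(O + k))
v(I) = √(54 + 10*I)/2 (v(I) = √(1 + (3 + 2*5² + 2*I*5))/2 = √(1 + (3 + 2*25 + 10*I))/2 = √(1 + (3 + 50 + 10*I))/2 = √(1 + (53 + 10*I))/2 = √(54 + 10*I)/2)
1/(-145*(-4*v(-3) - 120) + 96915) = 1/(-145*(-2*√(54 + 10*(-3)) - 120) + 96915) = 1/(-145*(-2*√(54 - 30) - 120) + 96915) = 1/(-145*(-2*√24 - 120) + 96915) = 1/(-145*(-2*2*√6 - 120) + 96915) = 1/(-145*(-4*√6 - 120) + 96915) = 1/(-145*(-120 - 4*√6) + 96915) = 1/((17400 + 580*√6) + 96915) = 1/(114315 + 580*√6)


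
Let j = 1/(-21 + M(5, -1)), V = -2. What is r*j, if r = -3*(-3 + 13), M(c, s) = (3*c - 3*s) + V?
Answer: 6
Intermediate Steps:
M(c, s) = -2 - 3*s + 3*c (M(c, s) = (3*c - 3*s) - 2 = (-3*s + 3*c) - 2 = -2 - 3*s + 3*c)
r = -30 (r = -3*10 = -30)
j = -⅕ (j = 1/(-21 + (-2 - 3*(-1) + 3*5)) = 1/(-21 + (-2 + 3 + 15)) = 1/(-21 + 16) = 1/(-5) = -⅕ ≈ -0.20000)
r*j = -30*(-⅕) = 6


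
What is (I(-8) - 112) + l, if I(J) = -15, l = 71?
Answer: -56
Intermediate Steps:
(I(-8) - 112) + l = (-15 - 112) + 71 = -127 + 71 = -56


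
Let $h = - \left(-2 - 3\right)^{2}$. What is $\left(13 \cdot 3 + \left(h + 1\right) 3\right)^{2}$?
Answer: $1089$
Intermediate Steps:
$h = -25$ ($h = - \left(-5\right)^{2} = \left(-1\right) 25 = -25$)
$\left(13 \cdot 3 + \left(h + 1\right) 3\right)^{2} = \left(13 \cdot 3 + \left(-25 + 1\right) 3\right)^{2} = \left(39 - 72\right)^{2} = \left(-33\right)^{2} = 1089$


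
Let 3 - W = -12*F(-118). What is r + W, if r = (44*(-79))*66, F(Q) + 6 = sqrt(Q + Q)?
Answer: -229485 + 24*I*sqrt(59) ≈ -2.2949e+5 + 184.35*I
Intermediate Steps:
F(Q) = -6 + sqrt(2)*sqrt(Q) (F(Q) = -6 + sqrt(Q + Q) = -6 + sqrt(2*Q) = -6 + sqrt(2)*sqrt(Q))
r = -229416 (r = -3476*66 = -229416)
W = -69 + 24*I*sqrt(59) (W = 3 - (-12)*(-6 + sqrt(2)*sqrt(-118)) = 3 - (-12)*(-6 + sqrt(2)*(I*sqrt(118))) = 3 - (-12)*(-6 + 2*I*sqrt(59)) = 3 - (72 - 24*I*sqrt(59)) = 3 + (-72 + 24*I*sqrt(59)) = -69 + 24*I*sqrt(59) ≈ -69.0 + 184.35*I)
r + W = -229416 + (-69 + 24*I*sqrt(59)) = -229485 + 24*I*sqrt(59)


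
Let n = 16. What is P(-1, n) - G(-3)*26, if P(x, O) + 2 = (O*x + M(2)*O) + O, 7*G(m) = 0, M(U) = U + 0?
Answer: 30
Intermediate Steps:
M(U) = U
G(m) = 0 (G(m) = (⅐)*0 = 0)
P(x, O) = -2 + 3*O + O*x (P(x, O) = -2 + ((O*x + 2*O) + O) = -2 + ((2*O + O*x) + O) = -2 + (3*O + O*x) = -2 + 3*O + O*x)
P(-1, n) - G(-3)*26 = (-2 + 3*16 + 16*(-1)) - 0*26 = (-2 + 48 - 16) - 1*0 = 30 + 0 = 30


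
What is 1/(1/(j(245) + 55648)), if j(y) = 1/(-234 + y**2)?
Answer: 3327249569/59791 ≈ 55648.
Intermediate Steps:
1/(1/(j(245) + 55648)) = 1/(1/(1/(-234 + 245**2) + 55648)) = 1/(1/(1/(-234 + 60025) + 55648)) = 1/(1/(1/59791 + 55648)) = 1/(1/(3327249569/59791)) = 1/(59791/3327249569) = 3327249569/59791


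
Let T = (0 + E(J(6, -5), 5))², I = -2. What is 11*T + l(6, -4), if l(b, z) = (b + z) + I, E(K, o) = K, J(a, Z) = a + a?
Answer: 1584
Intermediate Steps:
J(a, Z) = 2*a
l(b, z) = -2 + b + z (l(b, z) = (b + z) - 2 = -2 + b + z)
T = 144 (T = (0 + 2*6)² = (0 + 12)² = 12² = 144)
11*T + l(6, -4) = 11*144 + (-2 + 6 - 4) = 1584 + 0 = 1584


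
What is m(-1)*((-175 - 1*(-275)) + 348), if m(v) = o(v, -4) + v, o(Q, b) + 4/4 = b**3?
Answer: -29568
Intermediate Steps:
o(Q, b) = -1 + b**3
m(v) = -65 + v (m(v) = (-1 + (-4)**3) + v = (-1 - 64) + v = -65 + v)
m(-1)*((-175 - 1*(-275)) + 348) = (-65 - 1)*((-175 - 1*(-275)) + 348) = -66*((-175 + 275) + 348) = -66*(100 + 348) = -66*448 = -29568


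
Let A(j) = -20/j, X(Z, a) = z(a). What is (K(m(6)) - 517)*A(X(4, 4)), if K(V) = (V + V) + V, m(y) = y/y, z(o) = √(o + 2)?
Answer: 5140*√6/3 ≈ 4196.8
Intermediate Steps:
z(o) = √(2 + o)
m(y) = 1
X(Z, a) = √(2 + a)
K(V) = 3*V (K(V) = 2*V + V = 3*V)
(K(m(6)) - 517)*A(X(4, 4)) = (3*1 - 517)*(-20/√(2 + 4)) = (3 - 517)*(-20*√6/6) = -(-10280)*√6/6 = -(-5140)*√6/3 = 5140*√6/3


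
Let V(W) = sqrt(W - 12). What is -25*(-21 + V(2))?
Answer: 525 - 25*I*sqrt(10) ≈ 525.0 - 79.057*I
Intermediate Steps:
V(W) = sqrt(-12 + W)
-25*(-21 + V(2)) = -25*(-21 + sqrt(-12 + 2)) = -25*(-21 + sqrt(-10)) = -25*(-21 + I*sqrt(10)) = 525 - 25*I*sqrt(10)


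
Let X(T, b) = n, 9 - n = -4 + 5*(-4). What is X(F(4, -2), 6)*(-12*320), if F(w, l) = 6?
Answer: -126720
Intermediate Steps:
n = 33 (n = 9 - (-4 + 5*(-4)) = 9 - (-4 - 20) = 9 - 1*(-24) = 9 + 24 = 33)
X(T, b) = 33
X(F(4, -2), 6)*(-12*320) = 33*(-12*320) = 33*(-3840) = -126720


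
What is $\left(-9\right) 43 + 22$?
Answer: $-365$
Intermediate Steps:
$\left(-9\right) 43 + 22 = -387 + 22 = -365$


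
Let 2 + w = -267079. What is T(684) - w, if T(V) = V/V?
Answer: 267082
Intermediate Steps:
w = -267081 (w = -2 - 267079 = -267081)
T(V) = 1
T(684) - w = 1 - 1*(-267081) = 1 + 267081 = 267082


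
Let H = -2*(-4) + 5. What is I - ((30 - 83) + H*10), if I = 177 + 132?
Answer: 232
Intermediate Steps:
H = 13 (H = 8 + 5 = 13)
I = 309
I - ((30 - 83) + H*10) = 309 - ((30 - 83) + 13*10) = 309 - (-53 + 130) = 309 - 1*77 = 309 - 77 = 232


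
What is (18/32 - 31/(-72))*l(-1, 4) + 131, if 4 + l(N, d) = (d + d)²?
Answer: 2287/12 ≈ 190.58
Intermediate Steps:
l(N, d) = -4 + 4*d² (l(N, d) = -4 + (d + d)² = -4 + (2*d)² = -4 + 4*d²)
(18/32 - 31/(-72))*l(-1, 4) + 131 = (18/32 - 31/(-72))*(-4 + 4*4²) + 131 = (18*(1/32) - 31*(-1/72))*(-4 + 4*16) + 131 = (9/16 + 31/72)*(-4 + 64) + 131 = (143/144)*60 + 131 = 715/12 + 131 = 2287/12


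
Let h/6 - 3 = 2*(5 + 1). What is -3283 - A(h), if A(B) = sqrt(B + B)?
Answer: -3283 - 6*sqrt(5) ≈ -3296.4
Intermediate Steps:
h = 90 (h = 18 + 6*(2*(5 + 1)) = 18 + 6*(2*6) = 18 + 6*12 = 18 + 72 = 90)
A(B) = sqrt(2)*sqrt(B) (A(B) = sqrt(2*B) = sqrt(2)*sqrt(B))
-3283 - A(h) = -3283 - sqrt(2)*sqrt(90) = -3283 - sqrt(2)*3*sqrt(10) = -3283 - 6*sqrt(5)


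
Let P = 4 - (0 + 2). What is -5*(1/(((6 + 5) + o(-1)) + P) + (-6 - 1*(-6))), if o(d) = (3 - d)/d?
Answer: -5/9 ≈ -0.55556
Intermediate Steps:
P = 2 (P = 4 - 1*2 = 4 - 2 = 2)
o(d) = (3 - d)/d
-5*(1/(((6 + 5) + o(-1)) + P) + (-6 - 1*(-6))) = -5*(1/(((6 + 5) + (3 - 1*(-1))/(-1)) + 2) + (-6 - 1*(-6))) = -5*(1/((11 - (3 + 1)) + 2) + (-6 + 6)) = -5*(1/((11 - 1*4) + 2) + 0) = -5*(1/((11 - 4) + 2) + 0) = -5*(1/(7 + 2) + 0) = -5*(1/9 + 0) = -5*(⅑ + 0) = -5*⅑ = -5/9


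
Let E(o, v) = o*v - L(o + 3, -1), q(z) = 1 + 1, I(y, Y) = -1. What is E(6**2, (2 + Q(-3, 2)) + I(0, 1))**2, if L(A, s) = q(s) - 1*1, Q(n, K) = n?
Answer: 5329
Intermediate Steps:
q(z) = 2
L(A, s) = 1 (L(A, s) = 2 - 1*1 = 2 - 1 = 1)
E(o, v) = -1 + o*v (E(o, v) = o*v - 1*1 = o*v - 1 = -1 + o*v)
E(6**2, (2 + Q(-3, 2)) + I(0, 1))**2 = (-1 + 6**2*((2 - 3) - 1))**2 = (-1 + 36*(-1 - 1))**2 = (-1 + 36*(-2))**2 = (-1 - 72)**2 = (-73)**2 = 5329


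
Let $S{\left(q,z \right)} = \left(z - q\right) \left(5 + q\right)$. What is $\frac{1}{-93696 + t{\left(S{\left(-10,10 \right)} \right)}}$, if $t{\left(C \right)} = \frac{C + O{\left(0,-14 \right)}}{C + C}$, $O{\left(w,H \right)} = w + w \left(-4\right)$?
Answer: $- \frac{2}{187391} \approx -1.0673 \cdot 10^{-5}$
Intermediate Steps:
$O{\left(w,H \right)} = - 3 w$ ($O{\left(w,H \right)} = w - 4 w = - 3 w$)
$S{\left(q,z \right)} = \left(5 + q\right) \left(z - q\right)$
$t{\left(C \right)} = \frac{1}{2}$ ($t{\left(C \right)} = \frac{C - 0}{C + C} = \frac{C + 0}{2 C} = C \frac{1}{2 C} = \frac{1}{2}$)
$\frac{1}{-93696 + t{\left(S{\left(-10,10 \right)} \right)}} = \frac{1}{-93696 + \frac{1}{2}} = \frac{1}{- \frac{187391}{2}} = - \frac{2}{187391}$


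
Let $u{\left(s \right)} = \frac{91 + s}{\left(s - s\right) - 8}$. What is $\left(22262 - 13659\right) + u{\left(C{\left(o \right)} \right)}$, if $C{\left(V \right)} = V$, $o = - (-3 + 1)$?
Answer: $\frac{68731}{8} \approx 8591.4$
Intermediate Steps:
$o = 2$ ($o = \left(-1\right) \left(-2\right) = 2$)
$u{\left(s \right)} = - \frac{91}{8} - \frac{s}{8}$ ($u{\left(s \right)} = \frac{91 + s}{0 - 8} = \frac{91 + s}{-8} = \left(91 + s\right) \left(- \frac{1}{8}\right) = - \frac{91}{8} - \frac{s}{8}$)
$\left(22262 - 13659\right) + u{\left(C{\left(o \right)} \right)} = \left(22262 - 13659\right) - \frac{93}{8} = 8603 - \frac{93}{8} = \frac{68731}{8}$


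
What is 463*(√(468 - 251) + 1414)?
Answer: 654682 + 463*√217 ≈ 6.6150e+5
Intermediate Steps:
463*(√(468 - 251) + 1414) = 463*(√217 + 1414) = 463*(1414 + √217) = 654682 + 463*√217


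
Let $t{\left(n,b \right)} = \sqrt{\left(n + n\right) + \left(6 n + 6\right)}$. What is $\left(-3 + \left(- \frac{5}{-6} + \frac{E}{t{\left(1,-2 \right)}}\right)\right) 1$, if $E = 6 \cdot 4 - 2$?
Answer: $- \frac{13}{6} + \frac{11 \sqrt{14}}{7} \approx 3.7131$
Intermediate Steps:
$t{\left(n,b \right)} = \sqrt{6 + 8 n}$ ($t{\left(n,b \right)} = \sqrt{2 n + \left(6 + 6 n\right)} = \sqrt{6 + 8 n}$)
$E = 22$ ($E = 24 - 2 = 22$)
$\left(-3 + \left(- \frac{5}{-6} + \frac{E}{t{\left(1,-2 \right)}}\right)\right) 1 = \left(-3 - \left(- \frac{5}{6} - \frac{22}{\sqrt{6 + 8 \cdot 1}}\right)\right) 1 = \left(-3 - \left(- \frac{5}{6} - \frac{22}{\sqrt{6 + 8}}\right)\right) 1 = \left(-3 + \left(\frac{5}{6} + \frac{22}{\sqrt{14}}\right)\right) 1 = \left(-3 + \left(\frac{5}{6} + 22 \frac{\sqrt{14}}{14}\right)\right) 1 = \left(-3 + \left(\frac{5}{6} + \frac{11 \sqrt{14}}{7}\right)\right) 1 = \left(- \frac{13}{6} + \frac{11 \sqrt{14}}{7}\right) 1 = - \frac{13}{6} + \frac{11 \sqrt{14}}{7}$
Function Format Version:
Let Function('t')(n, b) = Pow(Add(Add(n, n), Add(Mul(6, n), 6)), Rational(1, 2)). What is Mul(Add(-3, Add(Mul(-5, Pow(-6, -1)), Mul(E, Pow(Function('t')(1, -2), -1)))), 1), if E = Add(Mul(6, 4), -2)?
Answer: Add(Rational(-13, 6), Mul(Rational(11, 7), Pow(14, Rational(1, 2)))) ≈ 3.7131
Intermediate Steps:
Function('t')(n, b) = Pow(Add(6, Mul(8, n)), Rational(1, 2)) (Function('t')(n, b) = Pow(Add(Mul(2, n), Add(6, Mul(6, n))), Rational(1, 2)) = Pow(Add(6, Mul(8, n)), Rational(1, 2)))
E = 22 (E = Add(24, -2) = 22)
Mul(Add(-3, Add(Mul(-5, Pow(-6, -1)), Mul(E, Pow(Function('t')(1, -2), -1)))), 1) = Mul(Add(-3, Add(Mul(-5, Pow(-6, -1)), Mul(22, Pow(Pow(Add(6, Mul(8, 1)), Rational(1, 2)), -1)))), 1) = Mul(Add(-3, Add(Mul(-5, Rational(-1, 6)), Mul(22, Pow(Pow(Add(6, 8), Rational(1, 2)), -1)))), 1) = Mul(Add(-3, Add(Rational(5, 6), Mul(22, Pow(Pow(14, Rational(1, 2)), -1)))), 1) = Mul(Add(-3, Add(Rational(5, 6), Mul(22, Mul(Rational(1, 14), Pow(14, Rational(1, 2)))))), 1) = Mul(Add(-3, Add(Rational(5, 6), Mul(Rational(11, 7), Pow(14, Rational(1, 2))))), 1) = Mul(Add(Rational(-13, 6), Mul(Rational(11, 7), Pow(14, Rational(1, 2)))), 1) = Add(Rational(-13, 6), Mul(Rational(11, 7), Pow(14, Rational(1, 2))))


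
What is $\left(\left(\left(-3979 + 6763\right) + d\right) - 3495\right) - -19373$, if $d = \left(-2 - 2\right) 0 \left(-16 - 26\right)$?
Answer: $18662$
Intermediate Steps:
$d = 0$ ($d = \left(-4\right) 0 \left(-42\right) = 0 \left(-42\right) = 0$)
$\left(\left(\left(-3979 + 6763\right) + d\right) - 3495\right) - -19373 = \left(\left(\left(-3979 + 6763\right) + 0\right) - 3495\right) - -19373 = \left(\left(2784 + 0\right) - 3495\right) + 19373 = \left(2784 - 3495\right) + 19373 = -711 + 19373 = 18662$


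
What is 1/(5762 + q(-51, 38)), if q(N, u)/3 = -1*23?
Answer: 1/5693 ≈ 0.00017565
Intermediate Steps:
q(N, u) = -69 (q(N, u) = 3*(-1*23) = 3*(-23) = -69)
1/(5762 + q(-51, 38)) = 1/(5762 - 69) = 1/5693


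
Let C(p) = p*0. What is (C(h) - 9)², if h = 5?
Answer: 81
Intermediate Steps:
C(p) = 0
(C(h) - 9)² = (0 - 9)² = (-9)² = 81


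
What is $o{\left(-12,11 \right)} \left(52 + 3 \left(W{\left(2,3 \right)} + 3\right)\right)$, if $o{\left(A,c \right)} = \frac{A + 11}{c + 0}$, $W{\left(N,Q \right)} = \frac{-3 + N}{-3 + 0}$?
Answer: $- \frac{62}{11} \approx -5.6364$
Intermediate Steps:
$W{\left(N,Q \right)} = 1 - \frac{N}{3}$ ($W{\left(N,Q \right)} = \frac{-3 + N}{-3} = \left(-3 + N\right) \left(- \frac{1}{3}\right) = 1 - \frac{N}{3}$)
$o{\left(A,c \right)} = \frac{11 + A}{c}$
$o{\left(-12,11 \right)} \left(52 + 3 \left(W{\left(2,3 \right)} + 3\right)\right) = \frac{11 - 12}{11} \left(52 + 3 \left(\left(1 - \frac{2}{3}\right) + 3\right)\right) = \frac{1}{11} \left(-1\right) \left(52 + 3 \left(\left(1 - \frac{2}{3}\right) + 3\right)\right) = - \frac{52 + 3 \left(\frac{1}{3} + 3\right)}{11} = - \frac{52 + 3 \cdot \frac{10}{3}}{11} = - \frac{52 + 10}{11} = \left(- \frac{1}{11}\right) 62 = - \frac{62}{11}$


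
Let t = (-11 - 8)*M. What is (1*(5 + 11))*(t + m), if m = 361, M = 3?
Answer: 4864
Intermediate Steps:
t = -57 (t = (-11 - 8)*3 = -19*3 = -57)
(1*(5 + 11))*(t + m) = (1*(5 + 11))*(-57 + 361) = (1*16)*304 = 16*304 = 4864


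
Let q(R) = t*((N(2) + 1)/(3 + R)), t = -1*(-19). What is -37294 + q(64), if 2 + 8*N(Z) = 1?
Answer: -19989451/536 ≈ -37294.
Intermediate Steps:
N(Z) = -1/8 (N(Z) = -1/4 + (1/8)*1 = -1/4 + 1/8 = -1/8)
t = 19
q(R) = 133/(8*(3 + R)) (q(R) = 19*((-1/8 + 1)/(3 + R)) = 19*(7/(8*(3 + R))) = 133/(8*(3 + R)))
-37294 + q(64) = -37294 + 133/(8*(3 + 64)) = -37294 + (133/8)/67 = -37294 + (133/8)*(1/67) = -37294 + 133/536 = -19989451/536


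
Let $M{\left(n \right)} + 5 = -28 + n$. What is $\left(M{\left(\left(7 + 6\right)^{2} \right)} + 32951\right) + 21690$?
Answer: $54777$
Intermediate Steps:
$M{\left(n \right)} = -33 + n$ ($M{\left(n \right)} = -5 + \left(-28 + n\right) = -33 + n$)
$\left(M{\left(\left(7 + 6\right)^{2} \right)} + 32951\right) + 21690 = \left(\left(-33 + \left(7 + 6\right)^{2}\right) + 32951\right) + 21690 = \left(\left(-33 + 13^{2}\right) + 32951\right) + 21690 = \left(\left(-33 + 169\right) + 32951\right) + 21690 = \left(136 + 32951\right) + 21690 = 33087 + 21690 = 54777$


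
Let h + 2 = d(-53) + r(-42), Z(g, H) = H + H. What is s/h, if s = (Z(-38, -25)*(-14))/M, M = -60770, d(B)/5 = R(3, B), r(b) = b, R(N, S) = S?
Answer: 70/1877793 ≈ 3.7278e-5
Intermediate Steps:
Z(g, H) = 2*H
d(B) = 5*B
h = -309 (h = -2 + (5*(-53) - 42) = -2 + (-265 - 42) = -2 - 307 = -309)
s = -70/6077 (s = ((2*(-25))*(-14))/(-60770) = -50*(-14)*(-1/60770) = 700*(-1/60770) = -70/6077 ≈ -0.011519)
s/h = -70/6077/(-309) = -70/6077*(-1/309) = 70/1877793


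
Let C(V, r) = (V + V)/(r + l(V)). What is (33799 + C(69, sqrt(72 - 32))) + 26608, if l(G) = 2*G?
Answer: 286998418/4751 - 69*sqrt(10)/4751 ≈ 60408.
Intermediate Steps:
C(V, r) = 2*V/(r + 2*V) (C(V, r) = (V + V)/(r + 2*V) = (2*V)/(r + 2*V) = 2*V/(r + 2*V))
(33799 + C(69, sqrt(72 - 32))) + 26608 = (33799 + 2*69/(sqrt(72 - 32) + 2*69)) + 26608 = (33799 + 2*69/(sqrt(40) + 138)) + 26608 = (33799 + 2*69/(2*sqrt(10) + 138)) + 26608 = (33799 + 2*69/(138 + 2*sqrt(10))) + 26608 = (33799 + 138/(138 + 2*sqrt(10))) + 26608 = 60407 + 138/(138 + 2*sqrt(10))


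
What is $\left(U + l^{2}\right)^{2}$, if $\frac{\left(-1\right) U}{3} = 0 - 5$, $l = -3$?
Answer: $576$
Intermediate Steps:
$U = 15$ ($U = - 3 \left(0 - 5\right) = \left(-3\right) \left(-5\right) = 15$)
$\left(U + l^{2}\right)^{2} = \left(15 + \left(-3\right)^{2}\right)^{2} = \left(15 + 9\right)^{2} = 24^{2} = 576$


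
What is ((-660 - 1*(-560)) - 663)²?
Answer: 582169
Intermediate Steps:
((-660 - 1*(-560)) - 663)² = ((-660 + 560) - 663)² = (-100 - 663)² = (-763)² = 582169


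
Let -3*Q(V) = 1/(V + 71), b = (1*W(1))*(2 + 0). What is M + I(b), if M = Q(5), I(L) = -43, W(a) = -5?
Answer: -9805/228 ≈ -43.004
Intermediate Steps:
b = -10 (b = (1*(-5))*(2 + 0) = -5*2 = -10)
Q(V) = -1/(3*(71 + V)) (Q(V) = -1/(3*(V + 71)) = -1/(3*(71 + V)))
M = -1/228 (M = -1/(213 + 3*5) = -1/(213 + 15) = -1/228 ≈ -0.0043860)
M + I(b) = -1/228 - 43 = -9805/228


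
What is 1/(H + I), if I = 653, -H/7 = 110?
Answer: -1/117 ≈ -0.0085470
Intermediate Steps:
H = -770 (H = -7*110 = -770)
1/(H + I) = 1/(-770 + 653) = 1/(-117) = -1/117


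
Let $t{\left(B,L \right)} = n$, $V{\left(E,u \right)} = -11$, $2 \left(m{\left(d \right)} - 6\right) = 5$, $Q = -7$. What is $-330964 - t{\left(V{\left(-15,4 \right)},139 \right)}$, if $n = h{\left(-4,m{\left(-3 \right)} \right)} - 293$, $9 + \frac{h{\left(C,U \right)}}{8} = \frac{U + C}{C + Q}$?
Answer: $- \frac{3636553}{11} \approx -3.306 \cdot 10^{5}$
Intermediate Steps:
$m{\left(d \right)} = \frac{17}{2}$ ($m{\left(d \right)} = 6 + \frac{1}{2} \cdot 5 = 6 + \frac{5}{2} = \frac{17}{2}$)
$h{\left(C,U \right)} = -72 + \frac{8 \left(C + U\right)}{-7 + C}$ ($h{\left(C,U \right)} = -72 + 8 \frac{U + C}{C - 7} = -72 + 8 \frac{C + U}{-7 + C} = -72 + \frac{8 \left(C + U\right)}{-7 + C}$)
$n = - \frac{4051}{11}$ ($n = \frac{8 \left(63 + \frac{17}{2} - -32\right)}{-7 - 4} - 293 = \frac{8 \left(63 + \frac{17}{2} + 32\right)}{-11} - 293 = 8 \left(- \frac{1}{11}\right) \frac{207}{2} - 293 = - \frac{828}{11} - 293 = - \frac{4051}{11} \approx -368.27$)
$t{\left(B,L \right)} = - \frac{4051}{11}$
$-330964 - t{\left(V{\left(-15,4 \right)},139 \right)} = -330964 - - \frac{4051}{11} = -330964 + \frac{4051}{11} = - \frac{3636553}{11}$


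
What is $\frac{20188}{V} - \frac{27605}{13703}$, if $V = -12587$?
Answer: $- \frac{624100299}{172479661} \approx -3.6184$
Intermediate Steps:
$\frac{20188}{V} - \frac{27605}{13703} = \frac{20188}{-12587} - \frac{27605}{13703} = 20188 \left(- \frac{1}{12587}\right) - \frac{27605}{13703} = - \frac{20188}{12587} - \frac{27605}{13703} = - \frac{624100299}{172479661}$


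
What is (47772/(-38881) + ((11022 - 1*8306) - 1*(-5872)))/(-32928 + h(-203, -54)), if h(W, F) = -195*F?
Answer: -166931128/435428319 ≈ -0.38337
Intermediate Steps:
(47772/(-38881) + ((11022 - 1*8306) - 1*(-5872)))/(-32928 + h(-203, -54)) = (47772/(-38881) + ((11022 - 1*8306) - 1*(-5872)))/(-32928 - 195*(-54)) = (47772*(-1/38881) + ((11022 - 8306) + 5872))/(-32928 + 10530) = (-47772/38881 + (2716 + 5872))/(-22398) = (-47772/38881 + 8588)*(-1/22398) = (333862256/38881)*(-1/22398) = -166931128/435428319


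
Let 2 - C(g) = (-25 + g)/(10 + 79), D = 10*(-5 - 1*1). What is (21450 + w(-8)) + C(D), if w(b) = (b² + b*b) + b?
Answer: 1919993/89 ≈ 21573.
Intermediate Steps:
D = -60 (D = 10*(-5 - 1) = 10*(-6) = -60)
w(b) = b + 2*b² (w(b) = (b² + b²) + b = 2*b² + b = b + 2*b²)
C(g) = 203/89 - g/89 (C(g) = 2 - (-25 + g)/(10 + 79) = 2 - (-25 + g)/89 = 2 - (-25/89 + g/89) = 2 + (25/89 - g/89) = 203/89 - g/89)
(21450 + w(-8)) + C(D) = (21450 - 8*(1 + 2*(-8))) + (203/89 - 1/89*(-60)) = (21450 - 8*(1 - 16)) + (203/89 + 60/89) = (21450 - 8*(-15)) + 263/89 = (21450 + 120) + 263/89 = 21570 + 263/89 = 1919993/89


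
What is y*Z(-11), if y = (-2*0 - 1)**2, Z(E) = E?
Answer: -11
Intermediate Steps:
y = 1 (y = (0 - 1)**2 = (-1)**2 = 1)
y*Z(-11) = 1*(-11) = -11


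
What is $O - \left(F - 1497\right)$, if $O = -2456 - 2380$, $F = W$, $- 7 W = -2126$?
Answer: $- \frac{25499}{7} \approx -3642.7$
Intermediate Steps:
$W = \frac{2126}{7}$ ($W = \left(- \frac{1}{7}\right) \left(-2126\right) = \frac{2126}{7} \approx 303.71$)
$F = \frac{2126}{7} \approx 303.71$
$O = -4836$ ($O = -2456 - 2380 = -4836$)
$O - \left(F - 1497\right) = -4836 - \left(\frac{2126}{7} - 1497\right) = -4836 - - \frac{8353}{7} = -4836 + \frac{8353}{7} = - \frac{25499}{7}$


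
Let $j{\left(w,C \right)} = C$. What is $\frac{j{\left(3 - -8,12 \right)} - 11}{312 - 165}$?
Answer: $\frac{1}{147} \approx 0.0068027$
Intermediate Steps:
$\frac{j{\left(3 - -8,12 \right)} - 11}{312 - 165} = \frac{12 - 11}{312 - 165} = 1 \cdot \frac{1}{147} = \frac{1}{147}$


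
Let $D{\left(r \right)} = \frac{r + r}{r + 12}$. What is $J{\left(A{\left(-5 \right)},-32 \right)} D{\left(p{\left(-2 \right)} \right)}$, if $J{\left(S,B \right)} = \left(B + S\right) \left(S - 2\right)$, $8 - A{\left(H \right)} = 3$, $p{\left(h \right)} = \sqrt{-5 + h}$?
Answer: $- \frac{162 \sqrt{7}}{\sqrt{7} - 12 i} \approx -7.5099 - 34.062 i$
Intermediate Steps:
$A{\left(H \right)} = 5$ ($A{\left(H \right)} = 8 - 3 = 5$)
$J{\left(S,B \right)} = \left(-2 + S\right) \left(B + S\right)$ ($J{\left(S,B \right)} = \left(B + S\right) \left(-2 + S\right) = \left(-2 + S\right) \left(B + S\right)$)
$D{\left(r \right)} = \frac{2 r}{12 + r}$
$J{\left(A{\left(-5 \right)},-32 \right)} D{\left(p{\left(-2 \right)} \right)} = \left(5^{2} - -64 - 10 - 160\right) \frac{2 \sqrt{-5 - 2}}{12 + \sqrt{-5 - 2}} = \left(25 + 64 - 10 - 160\right) \frac{2 \sqrt{-7}}{12 + \sqrt{-7}} = - 81 \frac{2 i \sqrt{7}}{12 + i \sqrt{7}} = - \frac{162 i \sqrt{7}}{12 + i \sqrt{7}}$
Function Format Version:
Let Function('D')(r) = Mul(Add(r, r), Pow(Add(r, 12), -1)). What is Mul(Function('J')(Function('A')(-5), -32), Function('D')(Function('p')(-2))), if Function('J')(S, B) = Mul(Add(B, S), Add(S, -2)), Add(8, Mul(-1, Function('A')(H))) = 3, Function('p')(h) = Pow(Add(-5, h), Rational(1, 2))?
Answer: Mul(-162, Pow(7, Rational(1, 2)), Pow(Add(Pow(7, Rational(1, 2)), Mul(-12, I)), -1)) ≈ Add(-7.5099, Mul(-34.062, I))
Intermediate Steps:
Function('A')(H) = 5 (Function('A')(H) = Add(8, Mul(-1, 3)) = Add(8, -3) = 5)
Function('J')(S, B) = Mul(Add(-2, S), Add(B, S)) (Function('J')(S, B) = Mul(Add(B, S), Add(-2, S)) = Mul(Add(-2, S), Add(B, S)))
Function('D')(r) = Mul(2, r, Pow(Add(12, r), -1)) (Function('D')(r) = Mul(Mul(2, r), Pow(Add(12, r), -1)) = Mul(2, r, Pow(Add(12, r), -1)))
Mul(Function('J')(Function('A')(-5), -32), Function('D')(Function('p')(-2))) = Mul(Add(Pow(5, 2), Mul(-2, -32), Mul(-2, 5), Mul(-32, 5)), Mul(2, Pow(Add(-5, -2), Rational(1, 2)), Pow(Add(12, Pow(Add(-5, -2), Rational(1, 2))), -1))) = Mul(Add(25, 64, -10, -160), Mul(2, Pow(-7, Rational(1, 2)), Pow(Add(12, Pow(-7, Rational(1, 2))), -1))) = Mul(-81, Mul(2, Mul(I, Pow(7, Rational(1, 2))), Pow(Add(12, Mul(I, Pow(7, Rational(1, 2)))), -1))) = Mul(-81, Mul(2, I, Pow(7, Rational(1, 2)), Pow(Add(12, Mul(I, Pow(7, Rational(1, 2)))), -1))) = Mul(-162, I, Pow(7, Rational(1, 2)), Pow(Add(12, Mul(I, Pow(7, Rational(1, 2)))), -1))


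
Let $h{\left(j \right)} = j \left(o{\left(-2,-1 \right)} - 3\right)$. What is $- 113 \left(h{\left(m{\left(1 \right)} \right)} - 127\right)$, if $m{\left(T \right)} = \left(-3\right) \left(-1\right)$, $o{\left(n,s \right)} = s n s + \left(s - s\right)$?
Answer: $16046$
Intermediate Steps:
$o{\left(n,s \right)} = n s^{2}$ ($o{\left(n,s \right)} = n s s + 0 = n s^{2} + 0 = n s^{2}$)
$m{\left(T \right)} = 3$
$h{\left(j \right)} = - 5 j$ ($h{\left(j \right)} = j \left(- 2 \left(-1\right)^{2} - 3\right) = j \left(\left(-2\right) 1 - 3\right) = j \left(-2 - 3\right) = j \left(-5\right) = - 5 j$)
$- 113 \left(h{\left(m{\left(1 \right)} \right)} - 127\right) = - 113 \left(\left(-5\right) 3 - 127\right) = - 113 \left(-15 - 127\right) = \left(-113\right) \left(-142\right) = 16046$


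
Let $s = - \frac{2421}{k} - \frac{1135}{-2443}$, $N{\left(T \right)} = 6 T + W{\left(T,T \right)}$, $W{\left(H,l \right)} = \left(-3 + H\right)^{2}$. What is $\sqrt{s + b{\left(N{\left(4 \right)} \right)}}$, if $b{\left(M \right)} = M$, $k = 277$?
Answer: $\frac{\sqrt{7658789753237}}{676711} \approx 4.0896$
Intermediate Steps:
$N{\left(T \right)} = \left(-3 + T\right)^{2} + 6 T$ ($N{\left(T \right)} = 6 T + \left(-3 + T\right)^{2} = \left(-3 + T\right)^{2} + 6 T$)
$s = - \frac{5600108}{676711}$ ($s = - \frac{2421}{277} - \frac{1135}{-2443} = \left(-2421\right) \frac{1}{277} - - \frac{1135}{2443} = - \frac{2421}{277} + \frac{1135}{2443} = - \frac{5600108}{676711} \approx -8.2755$)
$\sqrt{s + b{\left(N{\left(4 \right)} \right)}} = \sqrt{- \frac{5600108}{676711} + \left(9 + 4^{2}\right)} = \sqrt{- \frac{5600108}{676711} + \left(9 + 16\right)} = \sqrt{- \frac{5600108}{676711} + 25} = \sqrt{\frac{11317667}{676711}} = \frac{\sqrt{7658789753237}}{676711}$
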